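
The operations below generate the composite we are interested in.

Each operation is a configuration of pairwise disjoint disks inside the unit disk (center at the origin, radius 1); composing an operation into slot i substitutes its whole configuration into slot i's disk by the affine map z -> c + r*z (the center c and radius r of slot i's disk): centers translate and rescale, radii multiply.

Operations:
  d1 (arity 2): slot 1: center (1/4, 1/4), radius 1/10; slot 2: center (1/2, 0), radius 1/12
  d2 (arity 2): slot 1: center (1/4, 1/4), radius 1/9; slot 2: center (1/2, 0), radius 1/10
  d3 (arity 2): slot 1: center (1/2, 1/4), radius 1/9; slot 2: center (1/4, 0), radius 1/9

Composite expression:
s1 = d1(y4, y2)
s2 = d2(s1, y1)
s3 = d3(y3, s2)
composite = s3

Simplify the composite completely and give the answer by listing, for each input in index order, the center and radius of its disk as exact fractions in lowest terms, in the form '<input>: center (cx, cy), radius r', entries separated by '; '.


y1: center (11/36, 0), radius 1/90; y2: center (23/81, 1/36), radius 1/972; y3: center (1/2, 1/4), radius 1/9; y4: center (91/324, 5/162), radius 1/810

Affine substitution under d3: radii multiply and y-centers shift.
y3 passes through 1 substitution, ending at center (1/2, 1/4), radius 1/9
y4 passes through 3 substitutions, ending at center (91/324, 5/162), radius 1/810
y2 passes through 3 substitutions, ending at center (23/81, 1/36), radius 1/972
y1 passes through 2 substitutions, ending at center (11/36, 0), radius 1/90


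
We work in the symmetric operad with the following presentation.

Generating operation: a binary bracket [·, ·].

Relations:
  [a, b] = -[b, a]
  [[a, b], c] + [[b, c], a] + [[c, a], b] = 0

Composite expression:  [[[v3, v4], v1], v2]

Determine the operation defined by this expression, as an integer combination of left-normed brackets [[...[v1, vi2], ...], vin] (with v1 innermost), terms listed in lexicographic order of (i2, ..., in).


-[[[v1, v3], v4], v2] + [[[v1, v4], v3], v2]

Antisymmetry and Jacobi reduce to v1-anchored left-normed brackets.
Composite bracket: [[[v3, v4], v1], v2]
Full expansion: 8 signed words from ab - ba (2^3 = 8).
Keep just the words that open with v1:
  the word v1v3v4v2 carries sign -1 and contributes -[[[v1, v3], v4], v2]
  the word v1v4v3v2 carries sign +1 and contributes +[[[v1, v4], v3], v2]


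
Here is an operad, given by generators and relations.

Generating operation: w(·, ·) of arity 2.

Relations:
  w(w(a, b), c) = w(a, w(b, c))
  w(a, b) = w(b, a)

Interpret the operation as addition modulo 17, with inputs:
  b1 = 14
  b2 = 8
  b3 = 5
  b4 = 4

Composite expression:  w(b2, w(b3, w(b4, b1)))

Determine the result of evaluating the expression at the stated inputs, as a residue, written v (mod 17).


14 (mod 17)

w(b4, b1) = 1
w(b3, w(b4, b1)) = 6
w(b2, w(b3, w(b4, b1))) = 14


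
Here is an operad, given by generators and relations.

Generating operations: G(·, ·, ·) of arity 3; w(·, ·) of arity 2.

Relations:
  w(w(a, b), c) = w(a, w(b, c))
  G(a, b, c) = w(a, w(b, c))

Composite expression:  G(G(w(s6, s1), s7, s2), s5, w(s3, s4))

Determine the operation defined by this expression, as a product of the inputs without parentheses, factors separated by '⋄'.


Under associativity of G, the answer is the s's in reading order.
w(s6, s1) collapses to s6 ⋄ s1
G(w(s6, s1), s7, s2) collapses to s6 ⋄ s1 ⋄ s7 ⋄ s2
w(s3, s4) collapses to s3 ⋄ s4
G(G(w(s6, s1), s7, s2), s5, w(s3, s4)) collapses to s6 ⋄ s1 ⋄ s7 ⋄ s2 ⋄ s5 ⋄ s3 ⋄ s4

s6 ⋄ s1 ⋄ s7 ⋄ s2 ⋄ s5 ⋄ s3 ⋄ s4


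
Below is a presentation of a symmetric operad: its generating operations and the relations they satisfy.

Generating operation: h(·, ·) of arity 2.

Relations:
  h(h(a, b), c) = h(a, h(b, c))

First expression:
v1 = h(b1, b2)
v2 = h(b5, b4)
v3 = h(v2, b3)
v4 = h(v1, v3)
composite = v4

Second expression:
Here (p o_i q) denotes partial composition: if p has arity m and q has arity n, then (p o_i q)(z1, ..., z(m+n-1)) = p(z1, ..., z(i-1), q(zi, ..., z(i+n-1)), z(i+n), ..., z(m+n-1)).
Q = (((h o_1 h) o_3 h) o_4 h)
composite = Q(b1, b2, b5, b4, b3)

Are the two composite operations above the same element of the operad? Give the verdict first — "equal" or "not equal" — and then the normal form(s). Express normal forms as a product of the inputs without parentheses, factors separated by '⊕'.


equal; both compose to b1 ⊕ b2 ⊕ b5 ⊕ b4 ⊕ b3

Normal form of the first expression: b1 ⊕ b2 ⊕ b5 ⊕ b4 ⊕ b3
Normal form of the second expression: b1 ⊕ b2 ⊕ b5 ⊕ b4 ⊕ b3
The forms coincide; equal.


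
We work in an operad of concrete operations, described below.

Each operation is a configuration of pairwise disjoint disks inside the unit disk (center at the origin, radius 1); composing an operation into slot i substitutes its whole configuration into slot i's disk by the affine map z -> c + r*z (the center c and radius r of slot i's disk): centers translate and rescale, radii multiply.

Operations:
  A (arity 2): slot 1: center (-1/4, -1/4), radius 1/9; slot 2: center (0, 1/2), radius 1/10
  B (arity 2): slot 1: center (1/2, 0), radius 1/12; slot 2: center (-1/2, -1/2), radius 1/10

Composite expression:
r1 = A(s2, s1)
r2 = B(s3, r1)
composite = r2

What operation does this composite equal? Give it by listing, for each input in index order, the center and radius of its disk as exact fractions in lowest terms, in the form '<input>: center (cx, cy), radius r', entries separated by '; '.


Below B, radii multiply path by path; the s-disk centers shift.
input s3: applying the 1 nested substitution gives center (1/2, 0), radius 1/12
input s2: applying the 2 nested substitutions gives center (-21/40, -21/40), radius 1/90
input s1: applying the 2 nested substitutions gives center (-1/2, -9/20), radius 1/100

s1: center (-1/2, -9/20), radius 1/100; s2: center (-21/40, -21/40), radius 1/90; s3: center (1/2, 0), radius 1/12


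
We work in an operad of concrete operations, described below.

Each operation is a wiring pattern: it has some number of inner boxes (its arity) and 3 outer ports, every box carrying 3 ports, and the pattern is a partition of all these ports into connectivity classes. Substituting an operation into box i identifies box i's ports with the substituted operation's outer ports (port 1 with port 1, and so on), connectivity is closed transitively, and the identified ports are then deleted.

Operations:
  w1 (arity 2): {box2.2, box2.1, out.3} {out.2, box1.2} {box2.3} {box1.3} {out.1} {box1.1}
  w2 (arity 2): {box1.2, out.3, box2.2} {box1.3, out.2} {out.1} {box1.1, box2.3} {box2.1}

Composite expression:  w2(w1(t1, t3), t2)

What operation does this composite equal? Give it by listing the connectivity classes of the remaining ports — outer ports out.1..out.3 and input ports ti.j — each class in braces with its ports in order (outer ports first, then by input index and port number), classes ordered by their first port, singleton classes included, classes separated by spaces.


{out.1} {out.2, t3.1, t3.2} {out.3, t1.2, t2.2} {t1.1} {t1.3} {t2.1} {t2.3} {t3.3}


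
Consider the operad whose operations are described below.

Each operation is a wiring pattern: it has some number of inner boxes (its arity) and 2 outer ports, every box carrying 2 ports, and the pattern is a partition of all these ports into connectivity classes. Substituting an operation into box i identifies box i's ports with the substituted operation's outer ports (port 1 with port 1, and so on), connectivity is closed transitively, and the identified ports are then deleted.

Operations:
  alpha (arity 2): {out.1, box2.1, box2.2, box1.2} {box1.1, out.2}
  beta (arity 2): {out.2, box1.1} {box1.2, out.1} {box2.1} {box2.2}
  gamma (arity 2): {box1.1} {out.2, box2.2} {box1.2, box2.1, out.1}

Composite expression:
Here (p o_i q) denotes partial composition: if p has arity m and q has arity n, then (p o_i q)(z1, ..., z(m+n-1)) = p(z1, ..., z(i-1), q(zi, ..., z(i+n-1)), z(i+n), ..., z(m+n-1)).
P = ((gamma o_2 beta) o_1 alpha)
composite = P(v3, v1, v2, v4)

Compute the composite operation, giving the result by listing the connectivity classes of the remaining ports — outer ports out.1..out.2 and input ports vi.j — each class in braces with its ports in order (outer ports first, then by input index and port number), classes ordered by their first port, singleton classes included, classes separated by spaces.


After gluing at gamma, chains via deleted ports link the v-ports.
alpha over (v3, v1) gives {out.1, v1.1, v1.2, v3.2} {out.2, v3.1}, out.j being that stage's outer ports
beta over (v2, v4) gives {out.1, v2.2} {out.2, v2.1} {v4.1} {v4.2}, out.j being that stage's outer ports
gamma over (v3, v1, v2, v4) gives {out.1, v2.2, v3.1} {out.2, v2.1} {v1.1, v1.2, v3.2} {v4.1} {v4.2}, out.j being that stage's outer ports

{out.1, v2.2, v3.1} {out.2, v2.1} {v1.1, v1.2, v3.2} {v4.1} {v4.2}


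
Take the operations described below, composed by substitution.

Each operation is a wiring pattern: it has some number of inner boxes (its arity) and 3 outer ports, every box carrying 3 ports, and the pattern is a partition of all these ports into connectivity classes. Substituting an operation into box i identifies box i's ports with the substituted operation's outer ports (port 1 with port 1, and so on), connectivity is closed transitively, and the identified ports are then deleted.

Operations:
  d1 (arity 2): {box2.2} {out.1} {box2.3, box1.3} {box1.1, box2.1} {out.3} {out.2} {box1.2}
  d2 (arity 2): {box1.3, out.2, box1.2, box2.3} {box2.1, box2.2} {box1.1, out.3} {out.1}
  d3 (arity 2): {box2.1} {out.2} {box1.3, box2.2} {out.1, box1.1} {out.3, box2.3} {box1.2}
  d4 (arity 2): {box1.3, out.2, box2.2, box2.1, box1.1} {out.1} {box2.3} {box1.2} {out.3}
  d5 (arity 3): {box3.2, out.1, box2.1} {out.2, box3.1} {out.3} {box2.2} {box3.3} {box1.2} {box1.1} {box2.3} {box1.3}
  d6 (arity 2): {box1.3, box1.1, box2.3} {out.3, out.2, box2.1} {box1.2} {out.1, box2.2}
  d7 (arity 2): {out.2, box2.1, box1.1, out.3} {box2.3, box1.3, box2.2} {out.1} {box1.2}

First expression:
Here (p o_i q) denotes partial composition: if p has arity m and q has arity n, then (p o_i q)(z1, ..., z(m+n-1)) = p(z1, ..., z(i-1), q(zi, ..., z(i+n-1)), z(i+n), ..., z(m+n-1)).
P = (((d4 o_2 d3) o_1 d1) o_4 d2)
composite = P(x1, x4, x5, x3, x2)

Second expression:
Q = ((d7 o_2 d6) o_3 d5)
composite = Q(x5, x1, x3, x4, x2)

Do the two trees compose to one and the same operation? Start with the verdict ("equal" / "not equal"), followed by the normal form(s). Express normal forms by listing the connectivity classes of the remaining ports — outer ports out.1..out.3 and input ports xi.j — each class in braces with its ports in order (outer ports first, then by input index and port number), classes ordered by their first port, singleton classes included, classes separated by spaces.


The first composite normalizes to {out.1} {out.2, x5.1} {out.3} {x1.1, x4.1} {x1.2} {x1.3, x4.3} {x2.1, x2.2} {x2.3, x3.2, x3.3, x5.3} {x3.1} {x4.2} {x5.2}
The second composite normalizes to {out.1} {out.2, out.3, x2.1, x5.1} {x1.1, x1.3} {x1.2} {x2.2, x4.1, x5.3} {x2.3} {x3.1} {x3.2} {x3.3} {x4.2} {x4.3} {x5.2}
They disagree, so not equal.

not equal; first: {out.1} {out.2, x5.1} {out.3} {x1.1, x4.1} {x1.2} {x1.3, x4.3} {x2.1, x2.2} {x2.3, x3.2, x3.3, x5.3} {x3.1} {x4.2} {x5.2}; second: {out.1} {out.2, out.3, x2.1, x5.1} {x1.1, x1.3} {x1.2} {x2.2, x4.1, x5.3} {x2.3} {x3.1} {x3.2} {x3.3} {x4.2} {x4.3} {x5.2}


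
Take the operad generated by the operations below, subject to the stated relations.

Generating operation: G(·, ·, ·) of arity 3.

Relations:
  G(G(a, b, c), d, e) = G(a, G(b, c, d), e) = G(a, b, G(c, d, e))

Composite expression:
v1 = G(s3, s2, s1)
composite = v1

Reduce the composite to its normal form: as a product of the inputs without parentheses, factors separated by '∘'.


s3 ∘ s2 ∘ s1


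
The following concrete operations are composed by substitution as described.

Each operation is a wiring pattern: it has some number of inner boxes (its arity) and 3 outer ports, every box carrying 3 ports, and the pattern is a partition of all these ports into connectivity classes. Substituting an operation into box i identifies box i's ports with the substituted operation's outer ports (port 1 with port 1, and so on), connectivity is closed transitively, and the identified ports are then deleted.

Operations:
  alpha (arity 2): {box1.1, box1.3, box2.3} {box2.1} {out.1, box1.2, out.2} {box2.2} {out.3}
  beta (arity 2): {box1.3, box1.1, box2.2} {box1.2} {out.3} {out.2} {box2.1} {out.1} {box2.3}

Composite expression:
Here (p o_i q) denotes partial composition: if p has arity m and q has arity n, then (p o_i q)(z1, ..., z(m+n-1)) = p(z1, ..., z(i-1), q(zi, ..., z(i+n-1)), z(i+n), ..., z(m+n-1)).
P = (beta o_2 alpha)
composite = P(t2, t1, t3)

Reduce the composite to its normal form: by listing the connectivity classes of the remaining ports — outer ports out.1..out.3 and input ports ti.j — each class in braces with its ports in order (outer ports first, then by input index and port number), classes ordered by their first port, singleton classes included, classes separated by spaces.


{out.1} {out.2} {out.3} {t1.1, t1.3, t3.3} {t1.2, t2.1, t2.3} {t2.2} {t3.1} {t3.2}


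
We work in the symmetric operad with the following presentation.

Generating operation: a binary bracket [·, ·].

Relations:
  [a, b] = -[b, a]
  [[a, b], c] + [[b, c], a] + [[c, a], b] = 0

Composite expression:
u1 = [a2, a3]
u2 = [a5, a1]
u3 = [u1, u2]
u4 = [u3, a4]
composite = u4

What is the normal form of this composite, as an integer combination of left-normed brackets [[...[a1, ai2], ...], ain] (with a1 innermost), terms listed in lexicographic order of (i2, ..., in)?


[[[[a1, a5], a2], a3], a4] - [[[[a1, a5], a3], a2], a4]

In the tensor algebra, words opening a1 carry the a1-anchored form.
Composite bracket: [[[a2, a3], [a5, a1]], a4]
Under [a, b] = ab - ba we get 16 signed associative words (2^4 = 16).
Coefficients come from the a1-initial words:
  sign of a1a5a2a3a4 is +1, so it contributes +[[[[a1, a5], a2], a3], a4]
  sign of a1a5a3a2a4 is -1, so it contributes -[[[[a1, a5], a3], a2], a4]


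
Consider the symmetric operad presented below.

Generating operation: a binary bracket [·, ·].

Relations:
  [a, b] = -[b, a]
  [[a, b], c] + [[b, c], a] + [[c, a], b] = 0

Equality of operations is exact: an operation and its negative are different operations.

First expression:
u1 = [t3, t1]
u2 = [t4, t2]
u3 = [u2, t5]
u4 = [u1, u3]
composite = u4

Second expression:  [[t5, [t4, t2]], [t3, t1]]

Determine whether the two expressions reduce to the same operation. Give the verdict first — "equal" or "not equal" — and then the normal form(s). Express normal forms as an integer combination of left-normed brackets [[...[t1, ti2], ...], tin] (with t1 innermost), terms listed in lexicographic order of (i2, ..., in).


equal — both sides give [[[[t1, t3], t2], t4], t5] - [[[[t1, t3], t4], t2], t5] - [[[[t1, t3], t5], t2], t4] + [[[[t1, t3], t5], t4], t2]

The first expression reduces to [[[[t1, t3], t2], t4], t5] - [[[[t1, t3], t4], t2], t5] - [[[[t1, t3], t5], t2], t4] + [[[[t1, t3], t5], t4], t2]
The second expression reduces to [[[[t1, t3], t2], t4], t5] - [[[[t1, t3], t4], t2], t5] - [[[[t1, t3], t5], t2], t4] + [[[[t1, t3], t5], t4], t2]
One common form — equal.


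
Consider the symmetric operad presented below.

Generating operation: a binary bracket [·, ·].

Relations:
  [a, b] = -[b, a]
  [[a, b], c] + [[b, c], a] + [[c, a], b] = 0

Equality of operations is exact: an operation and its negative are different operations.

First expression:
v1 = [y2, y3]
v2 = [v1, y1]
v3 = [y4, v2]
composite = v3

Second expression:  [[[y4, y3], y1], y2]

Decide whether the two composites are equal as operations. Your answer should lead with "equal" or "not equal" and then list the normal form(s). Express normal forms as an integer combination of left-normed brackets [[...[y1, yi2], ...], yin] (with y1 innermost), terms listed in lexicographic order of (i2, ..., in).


not equal — first [[[y1, y2], y3], y4] - [[[y1, y3], y2], y4], second [[[y1, y3], y4], y2] - [[[y1, y4], y3], y2]

The first expression reduces to [[[y1, y2], y3], y4] - [[[y1, y3], y2], y4]
The second expression reduces to [[[y1, y3], y4], y2] - [[[y1, y4], y3], y2]
The normal forms differ: not equal.


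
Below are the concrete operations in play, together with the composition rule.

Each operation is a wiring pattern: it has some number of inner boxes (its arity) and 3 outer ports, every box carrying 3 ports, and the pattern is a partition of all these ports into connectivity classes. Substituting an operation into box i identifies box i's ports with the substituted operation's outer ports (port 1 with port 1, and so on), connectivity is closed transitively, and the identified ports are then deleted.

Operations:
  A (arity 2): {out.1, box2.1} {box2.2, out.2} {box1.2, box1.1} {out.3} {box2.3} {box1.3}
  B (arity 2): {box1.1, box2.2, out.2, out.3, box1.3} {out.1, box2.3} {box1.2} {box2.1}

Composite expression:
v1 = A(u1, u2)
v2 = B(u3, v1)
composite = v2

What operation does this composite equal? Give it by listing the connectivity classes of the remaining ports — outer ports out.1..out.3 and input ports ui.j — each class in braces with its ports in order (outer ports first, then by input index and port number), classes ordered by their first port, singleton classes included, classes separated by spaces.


{out.1} {out.2, out.3, u2.2, u3.1, u3.3} {u1.1, u1.2} {u1.3} {u2.1} {u2.3} {u3.2}

Substituting into B glues patterns; closure does the rest.
stage A: inputs (u1, u2), connectivity {out.1, u2.1} {out.2, u2.2} {out.3} {u1.1, u1.2} {u1.3} {u2.3}, out.j its boundary
stage B: inputs (u3, u1, u2), connectivity {out.1} {out.2, out.3, u2.2, u3.1, u3.3} {u1.1, u1.2} {u1.3} {u2.1} {u2.3} {u3.2}, out.j its boundary


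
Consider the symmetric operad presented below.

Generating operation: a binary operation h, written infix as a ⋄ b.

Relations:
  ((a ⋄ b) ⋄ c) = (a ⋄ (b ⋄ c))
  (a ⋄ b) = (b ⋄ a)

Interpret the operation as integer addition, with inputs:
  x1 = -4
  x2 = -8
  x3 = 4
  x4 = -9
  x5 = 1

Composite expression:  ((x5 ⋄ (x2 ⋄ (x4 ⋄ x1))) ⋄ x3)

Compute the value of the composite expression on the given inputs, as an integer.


-16

(x4 ⋄ x1) = -13
(x2 ⋄ (x4 ⋄ x1)) = -21
(x5 ⋄ (x2 ⋄ (x4 ⋄ x1))) = -20
((x5 ⋄ (x2 ⋄ (x4 ⋄ x1))) ⋄ x3) = -16


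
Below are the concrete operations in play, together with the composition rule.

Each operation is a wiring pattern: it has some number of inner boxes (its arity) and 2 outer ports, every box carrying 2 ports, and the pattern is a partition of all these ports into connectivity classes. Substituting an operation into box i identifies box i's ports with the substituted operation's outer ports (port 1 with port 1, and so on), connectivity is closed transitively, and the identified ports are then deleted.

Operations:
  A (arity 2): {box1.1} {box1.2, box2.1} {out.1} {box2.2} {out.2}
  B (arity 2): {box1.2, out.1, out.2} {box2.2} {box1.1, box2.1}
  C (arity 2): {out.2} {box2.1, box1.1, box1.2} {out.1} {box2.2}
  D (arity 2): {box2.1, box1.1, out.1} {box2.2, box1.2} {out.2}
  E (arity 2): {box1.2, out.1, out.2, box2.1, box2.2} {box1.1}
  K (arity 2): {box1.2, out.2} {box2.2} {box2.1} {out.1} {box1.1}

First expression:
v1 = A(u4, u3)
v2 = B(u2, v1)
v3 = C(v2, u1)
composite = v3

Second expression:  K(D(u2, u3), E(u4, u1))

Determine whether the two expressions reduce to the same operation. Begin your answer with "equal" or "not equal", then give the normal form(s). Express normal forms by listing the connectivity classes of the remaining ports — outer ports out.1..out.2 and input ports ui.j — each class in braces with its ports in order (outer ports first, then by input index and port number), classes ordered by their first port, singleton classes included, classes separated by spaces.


not equal; the first gives {out.1} {out.2} {u1.1, u2.2} {u1.2} {u2.1} {u3.1, u4.2} {u3.2} {u4.1} and the second {out.1} {out.2} {u1.1, u1.2, u4.2} {u2.1, u3.1} {u2.2, u3.2} {u4.1}

The first expression, normalized: {out.1} {out.2} {u1.1, u2.2} {u1.2} {u2.1} {u3.1, u4.2} {u3.2} {u4.1}
The second expression, normalized: {out.1} {out.2} {u1.1, u1.2, u4.2} {u2.1, u3.1} {u2.2, u3.2} {u4.1}
Different reductions; not equal.


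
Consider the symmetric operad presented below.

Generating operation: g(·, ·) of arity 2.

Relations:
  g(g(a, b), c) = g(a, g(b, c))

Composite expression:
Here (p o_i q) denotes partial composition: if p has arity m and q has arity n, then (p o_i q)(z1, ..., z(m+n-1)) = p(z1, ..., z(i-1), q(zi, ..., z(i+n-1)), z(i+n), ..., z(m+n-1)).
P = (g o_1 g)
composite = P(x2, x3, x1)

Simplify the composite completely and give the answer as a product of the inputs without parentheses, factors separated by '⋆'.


x2 ⋆ x3 ⋆ x1


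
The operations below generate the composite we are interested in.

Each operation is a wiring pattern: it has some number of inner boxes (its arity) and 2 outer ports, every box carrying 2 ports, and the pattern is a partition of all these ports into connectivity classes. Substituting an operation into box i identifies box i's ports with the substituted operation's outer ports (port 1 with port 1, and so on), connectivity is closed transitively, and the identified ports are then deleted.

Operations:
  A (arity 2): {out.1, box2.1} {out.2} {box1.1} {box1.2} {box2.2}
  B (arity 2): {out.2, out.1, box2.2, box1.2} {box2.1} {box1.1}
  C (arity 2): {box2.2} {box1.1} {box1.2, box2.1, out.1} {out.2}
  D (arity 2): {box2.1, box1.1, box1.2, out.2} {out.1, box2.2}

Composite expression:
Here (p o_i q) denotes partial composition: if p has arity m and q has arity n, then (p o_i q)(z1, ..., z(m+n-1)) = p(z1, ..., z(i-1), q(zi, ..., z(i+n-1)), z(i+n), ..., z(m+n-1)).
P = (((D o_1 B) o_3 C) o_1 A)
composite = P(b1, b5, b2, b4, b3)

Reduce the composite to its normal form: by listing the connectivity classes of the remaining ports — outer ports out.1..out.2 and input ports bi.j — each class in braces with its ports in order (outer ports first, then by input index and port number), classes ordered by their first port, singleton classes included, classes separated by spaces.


Two ports join when wires chain via D-identified ports.
stage A: inputs (b1, b5), connectivity {out.1, b5.1} {out.2} {b1.1} {b1.2} {b5.2}, out.j its boundary
stage B: inputs (b1, b5, b2), connectivity {out.1, out.2, b2.2} {b1.1} {b1.2} {b2.1} {b5.1} {b5.2}, out.j its boundary
stage C: inputs (b4, b3), connectivity {out.1, b3.1, b4.2} {out.2} {b3.2} {b4.1}, out.j its boundary
stage D: inputs (b1, b5, b2, b4, b3), connectivity {out.1} {out.2, b2.2, b3.1, b4.2} {b1.1} {b1.2} {b2.1} {b3.2} {b4.1} {b5.1} {b5.2}, out.j its boundary

{out.1} {out.2, b2.2, b3.1, b4.2} {b1.1} {b1.2} {b2.1} {b3.2} {b4.1} {b5.1} {b5.2}


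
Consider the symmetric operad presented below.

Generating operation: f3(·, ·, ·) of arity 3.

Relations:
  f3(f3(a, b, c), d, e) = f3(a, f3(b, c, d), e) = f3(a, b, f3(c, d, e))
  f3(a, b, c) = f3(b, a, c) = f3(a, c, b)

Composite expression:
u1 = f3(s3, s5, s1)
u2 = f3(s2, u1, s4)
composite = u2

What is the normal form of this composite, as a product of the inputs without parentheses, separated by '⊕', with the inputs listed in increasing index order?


s1 ⊕ s2 ⊕ s3 ⊕ s4 ⊕ s5

With f3 associative and commutative, the s-input set is all that matters.
f3(s3, s5, s1) linearizes to s3 ⊕ s5 ⊕ s1
f3(s2, f3(s3, s5, s1), s4) linearizes to s2 ⊕ s3 ⊕ s5 ⊕ s1 ⊕ s4
sorting the factors by input index: s1 ⊕ s2 ⊕ s3 ⊕ s4 ⊕ s5


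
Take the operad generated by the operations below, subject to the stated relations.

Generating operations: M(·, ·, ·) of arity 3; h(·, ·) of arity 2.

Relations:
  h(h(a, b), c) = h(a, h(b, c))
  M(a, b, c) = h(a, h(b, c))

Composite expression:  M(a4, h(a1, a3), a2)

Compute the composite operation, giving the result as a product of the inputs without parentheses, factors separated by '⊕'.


a4 ⊕ a1 ⊕ a3 ⊕ a2

Associativity of M dissolves the nesting; only the a-input order survives.
h(a1, a3) unparenthesizes to a1 ⊕ a3
M(a4, h(a1, a3), a2) unparenthesizes to a4 ⊕ a1 ⊕ a3 ⊕ a2


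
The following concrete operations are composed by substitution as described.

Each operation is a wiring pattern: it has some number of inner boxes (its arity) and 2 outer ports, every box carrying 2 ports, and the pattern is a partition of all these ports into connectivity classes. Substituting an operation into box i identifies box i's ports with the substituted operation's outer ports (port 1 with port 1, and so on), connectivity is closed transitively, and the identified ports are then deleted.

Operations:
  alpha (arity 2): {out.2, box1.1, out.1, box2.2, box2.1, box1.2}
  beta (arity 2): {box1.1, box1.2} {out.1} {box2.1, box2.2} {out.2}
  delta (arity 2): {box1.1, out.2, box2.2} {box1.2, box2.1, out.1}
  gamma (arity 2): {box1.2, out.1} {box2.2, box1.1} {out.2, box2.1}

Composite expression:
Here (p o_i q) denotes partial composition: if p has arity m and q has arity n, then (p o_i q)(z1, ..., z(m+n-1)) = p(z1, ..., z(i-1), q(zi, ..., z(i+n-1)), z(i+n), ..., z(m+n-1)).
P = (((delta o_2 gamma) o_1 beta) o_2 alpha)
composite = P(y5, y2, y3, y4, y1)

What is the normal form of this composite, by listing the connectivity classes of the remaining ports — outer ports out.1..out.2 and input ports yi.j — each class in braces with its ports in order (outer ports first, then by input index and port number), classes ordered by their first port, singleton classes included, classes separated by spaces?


{out.1, y4.2} {out.2, y1.1} {y1.2, y4.1} {y2.1, y2.2, y3.1, y3.2} {y5.1, y5.2}

Connectivity passes through glued delta-boundaries; trace each wire chain.
through alpha, on inputs (y2, y3): {out.1, out.2, y2.1, y2.2, y3.1, y3.2} (out.j = stage outer ports)
through beta, on inputs (y5, y2, y3): {out.1} {out.2} {y2.1, y2.2, y3.1, y3.2} {y5.1, y5.2} (out.j = stage outer ports)
through gamma, on inputs (y4, y1): {out.1, y4.2} {out.2, y1.1} {y1.2, y4.1} (out.j = stage outer ports)
through delta, on inputs (y5, y2, y3, y4, y1): {out.1, y4.2} {out.2, y1.1} {y1.2, y4.1} {y2.1, y2.2, y3.1, y3.2} {y5.1, y5.2} (out.j = stage outer ports)


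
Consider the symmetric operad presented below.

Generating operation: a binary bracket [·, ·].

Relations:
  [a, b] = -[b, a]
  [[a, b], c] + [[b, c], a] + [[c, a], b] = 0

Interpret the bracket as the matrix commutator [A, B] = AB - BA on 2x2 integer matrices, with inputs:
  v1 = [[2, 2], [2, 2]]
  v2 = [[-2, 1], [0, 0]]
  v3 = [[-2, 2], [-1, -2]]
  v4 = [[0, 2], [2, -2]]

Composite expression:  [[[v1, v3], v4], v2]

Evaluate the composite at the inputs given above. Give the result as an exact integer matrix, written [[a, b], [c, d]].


[v1, v3] = [[-6, 0], [0, 6]]
[[v1, v3], v4] = [[0, -24], [24, 0]]
[[[v1, v3], v4], v2] = [[-24, -48], [-48, 24]]

[[-24, -48], [-48, 24]]


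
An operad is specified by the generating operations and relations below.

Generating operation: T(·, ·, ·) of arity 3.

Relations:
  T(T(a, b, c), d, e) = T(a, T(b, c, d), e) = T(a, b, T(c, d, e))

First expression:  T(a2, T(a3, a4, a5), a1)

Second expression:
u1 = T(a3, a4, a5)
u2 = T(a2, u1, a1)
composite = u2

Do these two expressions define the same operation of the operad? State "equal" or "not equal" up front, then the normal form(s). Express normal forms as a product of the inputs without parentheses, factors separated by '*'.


The first expression, normalized: a2 * a3 * a4 * a5 * a1
The second expression, normalized: a2 * a3 * a4 * a5 * a1
Identical normal forms: equal.

equal; both compose to a2 * a3 * a4 * a5 * a1


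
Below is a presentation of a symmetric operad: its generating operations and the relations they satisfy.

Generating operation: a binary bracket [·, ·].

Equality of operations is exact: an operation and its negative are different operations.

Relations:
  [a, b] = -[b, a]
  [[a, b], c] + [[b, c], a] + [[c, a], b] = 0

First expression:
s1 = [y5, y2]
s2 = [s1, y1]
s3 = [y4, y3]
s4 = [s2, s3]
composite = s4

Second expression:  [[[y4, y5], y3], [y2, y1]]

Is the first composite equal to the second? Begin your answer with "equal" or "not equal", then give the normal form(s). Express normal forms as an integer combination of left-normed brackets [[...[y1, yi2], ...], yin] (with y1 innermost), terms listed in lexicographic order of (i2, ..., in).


The first composite normalizes to -[[[[y1, y2], y5], y3], y4] + [[[[y1, y2], y5], y4], y3] + [[[[y1, y5], y2], y3], y4] - [[[[y1, y5], y2], y4], y3]
The second composite normalizes to -[[[[y1, y2], y3], y4], y5] + [[[[y1, y2], y3], y5], y4] + [[[[y1, y2], y4], y5], y3] - [[[[y1, y2], y5], y4], y3]
No match — not equal.

not equal — first -[[[[y1, y2], y5], y3], y4] + [[[[y1, y2], y5], y4], y3] + [[[[y1, y5], y2], y3], y4] - [[[[y1, y5], y2], y4], y3], second -[[[[y1, y2], y3], y4], y5] + [[[[y1, y2], y3], y5], y4] + [[[[y1, y2], y4], y5], y3] - [[[[y1, y2], y5], y4], y3]


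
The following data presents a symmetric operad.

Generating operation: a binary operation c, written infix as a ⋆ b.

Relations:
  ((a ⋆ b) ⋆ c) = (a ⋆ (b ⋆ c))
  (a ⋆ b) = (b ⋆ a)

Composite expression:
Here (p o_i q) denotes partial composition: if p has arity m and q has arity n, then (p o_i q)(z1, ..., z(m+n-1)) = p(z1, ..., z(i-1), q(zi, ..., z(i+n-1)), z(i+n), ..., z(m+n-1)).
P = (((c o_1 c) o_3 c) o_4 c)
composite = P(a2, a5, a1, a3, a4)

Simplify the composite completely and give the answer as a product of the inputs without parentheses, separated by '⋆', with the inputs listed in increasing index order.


a1 ⋆ a2 ⋆ a3 ⋆ a4 ⋆ a5

Both nesting and order wash out for c; what remains is which a's occur.
(a2 ⋆ a5) flattens to a2 ⋆ a5
(a3 ⋆ a4) flattens to a3 ⋆ a4
(a1 ⋆ (a3 ⋆ a4)) flattens to a1 ⋆ a3 ⋆ a4
((a2 ⋆ a5) ⋆ (a1 ⋆ (a3 ⋆ a4))) flattens to a2 ⋆ a5 ⋆ a1 ⋆ a3 ⋆ a4
sorting the factors by input index: a1 ⋆ a2 ⋆ a3 ⋆ a4 ⋆ a5


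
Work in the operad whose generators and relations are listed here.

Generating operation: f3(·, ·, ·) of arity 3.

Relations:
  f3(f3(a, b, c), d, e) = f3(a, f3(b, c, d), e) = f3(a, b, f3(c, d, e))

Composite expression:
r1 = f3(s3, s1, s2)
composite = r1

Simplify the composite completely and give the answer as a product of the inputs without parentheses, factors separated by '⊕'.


s3 ⊕ s1 ⊕ s2

Under associativity of f3, the answer is the s's in reading order.
f3(s3, s1, s2) unparenthesizes to s3 ⊕ s1 ⊕ s2


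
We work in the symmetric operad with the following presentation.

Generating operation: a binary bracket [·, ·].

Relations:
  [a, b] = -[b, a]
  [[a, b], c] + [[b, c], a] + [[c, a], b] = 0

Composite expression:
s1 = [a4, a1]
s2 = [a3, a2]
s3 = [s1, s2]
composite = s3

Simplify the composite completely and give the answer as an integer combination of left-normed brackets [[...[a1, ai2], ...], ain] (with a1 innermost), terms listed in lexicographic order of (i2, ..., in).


[[[a1, a4], a2], a3] - [[[a1, a4], a3], a2]

In the tensor algebra, words opening a1 carry the a1-anchored form.
Composite bracket: [[a4, a1], [a3, a2]]
Full expansion: 8 signed words from ab - ba (2^3 = 8).
Coefficients come from the a1-initial words:
  from a1a4a2a3, sign +1: term +[[[a1, a4], a2], a3]
  from a1a4a3a2, sign -1: term -[[[a1, a4], a3], a2]


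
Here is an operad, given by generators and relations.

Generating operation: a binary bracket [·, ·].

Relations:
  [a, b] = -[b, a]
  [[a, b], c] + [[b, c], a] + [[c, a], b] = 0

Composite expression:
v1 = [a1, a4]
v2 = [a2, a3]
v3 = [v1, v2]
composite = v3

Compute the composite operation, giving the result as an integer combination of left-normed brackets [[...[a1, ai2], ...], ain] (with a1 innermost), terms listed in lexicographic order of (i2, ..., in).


Left-normed coefficients sit on the a1-initial expansion words.
Composite bracket: [[a1, a4], [a2, a3]]
Under [a, b] = ab - ba we get 8 signed associative words (2^3 = 8).
Only words starting with a1 matter:
  the word a1a4a2a3 carries sign +1 and contributes +[[[a1, a4], a2], a3]
  the word a1a4a3a2 carries sign -1 and contributes -[[[a1, a4], a3], a2]

[[[a1, a4], a2], a3] - [[[a1, a4], a3], a2]


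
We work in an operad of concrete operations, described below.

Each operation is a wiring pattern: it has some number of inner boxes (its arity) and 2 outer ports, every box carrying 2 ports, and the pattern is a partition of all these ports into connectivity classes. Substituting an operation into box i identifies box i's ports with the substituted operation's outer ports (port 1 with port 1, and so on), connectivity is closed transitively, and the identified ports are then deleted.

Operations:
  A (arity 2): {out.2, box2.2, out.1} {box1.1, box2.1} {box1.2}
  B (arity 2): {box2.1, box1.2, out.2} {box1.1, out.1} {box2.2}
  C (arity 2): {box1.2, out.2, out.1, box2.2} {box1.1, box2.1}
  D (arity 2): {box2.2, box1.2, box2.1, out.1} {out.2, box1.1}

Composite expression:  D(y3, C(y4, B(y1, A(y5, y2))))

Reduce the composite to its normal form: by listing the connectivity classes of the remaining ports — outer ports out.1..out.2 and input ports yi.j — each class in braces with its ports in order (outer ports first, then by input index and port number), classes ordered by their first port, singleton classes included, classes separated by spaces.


Substituting into D glues patterns; closure does the rest.
stage A: inputs (y5, y2), connectivity {out.1, out.2, y2.2} {y2.1, y5.1} {y5.2}, out.j its boundary
stage B: inputs (y1, y5, y2), connectivity {out.1, y1.1} {out.2, y1.2, y2.2} {y2.1, y5.1} {y5.2}, out.j its boundary
stage C: inputs (y4, y1, y5, y2), connectivity {out.1, out.2, y1.2, y2.2, y4.2} {y1.1, y4.1} {y2.1, y5.1} {y5.2}, out.j its boundary
stage D: inputs (y3, y4, y1, y5, y2), connectivity {out.1, y1.2, y2.2, y3.2, y4.2} {out.2, y3.1} {y1.1, y4.1} {y2.1, y5.1} {y5.2}, out.j its boundary

{out.1, y1.2, y2.2, y3.2, y4.2} {out.2, y3.1} {y1.1, y4.1} {y2.1, y5.1} {y5.2}


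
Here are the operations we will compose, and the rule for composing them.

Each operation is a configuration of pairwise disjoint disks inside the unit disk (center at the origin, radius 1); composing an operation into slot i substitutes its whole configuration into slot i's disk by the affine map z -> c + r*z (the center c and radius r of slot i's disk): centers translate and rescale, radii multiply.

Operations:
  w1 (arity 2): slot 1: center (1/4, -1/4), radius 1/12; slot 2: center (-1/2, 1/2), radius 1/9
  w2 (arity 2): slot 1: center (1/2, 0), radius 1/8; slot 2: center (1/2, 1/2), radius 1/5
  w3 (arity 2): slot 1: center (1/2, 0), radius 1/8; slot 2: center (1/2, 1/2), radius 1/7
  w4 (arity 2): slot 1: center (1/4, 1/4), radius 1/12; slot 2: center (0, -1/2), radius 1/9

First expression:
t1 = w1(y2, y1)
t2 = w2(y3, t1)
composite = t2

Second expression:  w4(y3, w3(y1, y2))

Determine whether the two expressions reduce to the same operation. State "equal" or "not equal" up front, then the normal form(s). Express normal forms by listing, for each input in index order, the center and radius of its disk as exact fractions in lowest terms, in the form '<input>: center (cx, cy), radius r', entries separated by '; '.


not equal: they reduce to y1: center (2/5, 3/5), radius 1/45; y2: center (11/20, 9/20), radius 1/60; y3: center (1/2, 0), radius 1/8 and y1: center (1/18, -1/2), radius 1/72; y2: center (1/18, -4/9), radius 1/63; y3: center (1/4, 1/4), radius 1/12

The first expression, normalized: y1: center (2/5, 3/5), radius 1/45; y2: center (11/20, 9/20), radius 1/60; y3: center (1/2, 0), radius 1/8
The second expression, normalized: y1: center (1/18, -1/2), radius 1/72; y2: center (1/18, -4/9), radius 1/63; y3: center (1/4, 1/4), radius 1/12
They disagree, so not equal.


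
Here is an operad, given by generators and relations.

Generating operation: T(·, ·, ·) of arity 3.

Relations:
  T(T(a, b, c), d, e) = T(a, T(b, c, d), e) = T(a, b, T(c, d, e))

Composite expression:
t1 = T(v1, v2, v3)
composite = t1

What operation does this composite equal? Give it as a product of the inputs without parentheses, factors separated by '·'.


v1 · v2 · v3

The T-tree's shape is irrelevant; the v-reading-order decides.
T(v1, v2, v3) collapses to v1 · v2 · v3


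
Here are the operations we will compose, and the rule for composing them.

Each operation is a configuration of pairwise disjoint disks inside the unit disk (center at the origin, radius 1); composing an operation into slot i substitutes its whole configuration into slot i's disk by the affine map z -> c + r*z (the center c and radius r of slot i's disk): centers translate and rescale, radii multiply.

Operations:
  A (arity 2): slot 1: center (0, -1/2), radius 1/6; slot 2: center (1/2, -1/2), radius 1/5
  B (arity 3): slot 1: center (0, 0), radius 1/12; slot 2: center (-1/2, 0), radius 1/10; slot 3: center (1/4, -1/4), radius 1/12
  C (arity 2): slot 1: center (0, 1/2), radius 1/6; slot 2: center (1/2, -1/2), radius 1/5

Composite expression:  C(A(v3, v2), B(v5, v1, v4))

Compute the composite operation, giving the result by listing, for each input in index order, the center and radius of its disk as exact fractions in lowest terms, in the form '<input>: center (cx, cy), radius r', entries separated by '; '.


v1: center (2/5, -1/2), radius 1/50; v2: center (1/12, 5/12), radius 1/30; v3: center (0, 5/12), radius 1/36; v4: center (11/20, -11/20), radius 1/60; v5: center (1/2, -1/2), radius 1/60

Nesting under C composes maps z -> c + r*z down each v-path.
v3 passes through 2 substitutions, ending at center (0, 5/12), radius 1/36
v2 passes through 2 substitutions, ending at center (1/12, 5/12), radius 1/30
v5 passes through 2 substitutions, ending at center (1/2, -1/2), radius 1/60
v1 passes through 2 substitutions, ending at center (2/5, -1/2), radius 1/50
v4 passes through 2 substitutions, ending at center (11/20, -11/20), radius 1/60


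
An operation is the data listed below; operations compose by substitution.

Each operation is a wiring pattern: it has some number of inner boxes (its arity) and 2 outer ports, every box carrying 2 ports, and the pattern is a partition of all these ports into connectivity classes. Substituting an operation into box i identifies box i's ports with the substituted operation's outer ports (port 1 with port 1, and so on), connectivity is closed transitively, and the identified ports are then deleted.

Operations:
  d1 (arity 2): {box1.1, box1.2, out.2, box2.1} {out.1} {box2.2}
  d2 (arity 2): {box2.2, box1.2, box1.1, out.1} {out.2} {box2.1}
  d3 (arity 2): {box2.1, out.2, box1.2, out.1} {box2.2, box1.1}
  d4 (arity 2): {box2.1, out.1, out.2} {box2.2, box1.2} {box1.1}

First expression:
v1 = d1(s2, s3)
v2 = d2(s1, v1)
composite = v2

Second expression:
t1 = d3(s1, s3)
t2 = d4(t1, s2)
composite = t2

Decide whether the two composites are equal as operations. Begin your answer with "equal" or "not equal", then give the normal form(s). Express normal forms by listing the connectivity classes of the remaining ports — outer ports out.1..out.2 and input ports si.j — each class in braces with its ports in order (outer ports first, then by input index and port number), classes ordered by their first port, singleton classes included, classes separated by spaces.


The first expression reduces to {out.1, s1.1, s1.2, s2.1, s2.2, s3.1} {out.2} {s3.2}
The second expression reduces to {out.1, out.2, s2.1} {s1.1, s3.2} {s1.2, s2.2, s3.1}
The normal forms differ: not equal.

not equal: they reduce to {out.1, s1.1, s1.2, s2.1, s2.2, s3.1} {out.2} {s3.2} and {out.1, out.2, s2.1} {s1.1, s3.2} {s1.2, s2.2, s3.1}


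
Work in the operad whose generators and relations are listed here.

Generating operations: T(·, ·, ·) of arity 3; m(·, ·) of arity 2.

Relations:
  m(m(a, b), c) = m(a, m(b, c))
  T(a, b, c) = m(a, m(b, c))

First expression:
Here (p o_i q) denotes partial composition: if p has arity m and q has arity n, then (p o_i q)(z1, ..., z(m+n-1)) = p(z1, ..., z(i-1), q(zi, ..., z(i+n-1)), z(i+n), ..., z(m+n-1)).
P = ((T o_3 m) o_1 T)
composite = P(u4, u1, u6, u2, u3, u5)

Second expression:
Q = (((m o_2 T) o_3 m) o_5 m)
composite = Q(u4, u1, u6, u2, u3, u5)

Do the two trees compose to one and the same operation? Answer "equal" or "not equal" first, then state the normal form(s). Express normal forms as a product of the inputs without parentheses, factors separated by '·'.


equal; the common form is u4 · u1 · u6 · u2 · u3 · u5
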